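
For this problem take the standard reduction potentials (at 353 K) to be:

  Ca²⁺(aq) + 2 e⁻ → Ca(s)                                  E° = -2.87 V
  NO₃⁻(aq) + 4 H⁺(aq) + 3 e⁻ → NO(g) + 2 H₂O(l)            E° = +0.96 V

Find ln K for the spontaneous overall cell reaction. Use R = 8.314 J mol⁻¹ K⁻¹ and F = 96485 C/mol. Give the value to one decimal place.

755.5

Cathode: NO₃⁻/NO; anode: Ca²⁺/Ca. E°cell = (+0.96) − (-2.87) = +3.83 V, with n = 6.
ΔG° = −nFE° = −RT ln K, so ln K = nFE°/(RT) = (6)(96485)(+3.83) / ((8.314)(353)) = 755.484.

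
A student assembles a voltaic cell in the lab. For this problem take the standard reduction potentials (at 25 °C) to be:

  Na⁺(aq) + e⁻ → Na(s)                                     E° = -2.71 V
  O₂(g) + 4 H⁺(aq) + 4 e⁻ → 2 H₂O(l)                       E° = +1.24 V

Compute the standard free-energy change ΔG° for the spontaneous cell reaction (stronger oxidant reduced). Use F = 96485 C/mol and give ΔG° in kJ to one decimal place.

-1524.5 kJ

O₂/H₂O (E° = +1.24 V) is the cathode; Na⁺/Na (E° = -2.71 V) is the anode, so E°cell = +3.95 V.
Balancing electrons gives n = 4 (lcm of 4 and 1).
ΔG° = −nFE° = −(4)(96485)(+3.95) = -1,524,463 J = -1524.5 kJ.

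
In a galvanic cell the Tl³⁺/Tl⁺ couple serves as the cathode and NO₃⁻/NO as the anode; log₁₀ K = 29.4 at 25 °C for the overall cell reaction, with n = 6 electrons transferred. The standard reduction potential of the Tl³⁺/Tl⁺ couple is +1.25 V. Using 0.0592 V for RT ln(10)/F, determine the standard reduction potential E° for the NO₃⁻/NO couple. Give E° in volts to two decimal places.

+0.96 V

E°cell = (0.0592/n)·log K = (0.0592/6)(29.4) = +0.290 V.
Since Tl³⁺/Tl⁺ is the cathode and NO₃⁻/NO the anode, E°cell = E°(Tl³⁺/Tl⁺) − E°(NO₃⁻/NO).
So E°(NO₃⁻/NO) = E°(Tl³⁺/Tl⁺) − E°cell = (+1.25) − (+0.290) = +0.96 V.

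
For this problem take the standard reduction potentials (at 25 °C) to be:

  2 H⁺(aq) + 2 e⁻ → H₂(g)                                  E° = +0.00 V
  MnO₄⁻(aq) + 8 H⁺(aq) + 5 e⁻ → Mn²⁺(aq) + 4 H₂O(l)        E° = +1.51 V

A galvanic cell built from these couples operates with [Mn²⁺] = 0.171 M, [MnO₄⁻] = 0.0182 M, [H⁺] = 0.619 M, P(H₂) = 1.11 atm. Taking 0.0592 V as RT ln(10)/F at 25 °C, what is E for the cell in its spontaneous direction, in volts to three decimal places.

MnO₄⁻/Mn²⁺ is the cathode (higher E°), H⁺/H₂ the anode: E°cell = +1.51 − (+0.00) = +1.51 V, n = 10.
Overall: 2 MnO₄⁻(aq) + 6 H⁺(aq) + 5 H₂(g) → 2 Mn²⁺(aq) + 8 H₂O(l)
Q = [Mn²⁺]^2 / ([MnO₄⁻]^2·[H⁺]^6·P(H₂)^5); log Q = 2.969.
E = E° − (0.0592/n) log Q = +1.51 − (0.0592/10)(2.969) = +1.492 V.

+1.492 V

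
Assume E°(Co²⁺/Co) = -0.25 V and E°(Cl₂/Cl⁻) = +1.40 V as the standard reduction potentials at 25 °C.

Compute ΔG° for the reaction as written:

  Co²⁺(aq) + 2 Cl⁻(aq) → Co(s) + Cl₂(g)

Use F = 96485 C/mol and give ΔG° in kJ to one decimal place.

As written, Co²⁺/Co is reduced (cathode) and Cl₂/Cl⁻ is oxidised (anode), so E°cell = (-0.25) − (+1.40) = -1.65 V.
Balancing electrons gives n = 2.
ΔG° = −nFE° = −(2)(96485)(-1.65) = 318,400 J = +318.4 kJ.

+318.4 kJ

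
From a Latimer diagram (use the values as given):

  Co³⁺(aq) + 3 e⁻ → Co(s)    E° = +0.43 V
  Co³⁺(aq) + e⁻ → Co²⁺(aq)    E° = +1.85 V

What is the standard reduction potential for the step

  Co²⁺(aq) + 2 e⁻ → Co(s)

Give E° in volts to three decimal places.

Sequential free energies add, so n₃E°₃ = n₁E°₁ + n₂E°₂.
With n₃ = 3, and the known step contributing 1×(+1.85) V, the unknown satisfies 2·E° = 3×(+0.43) − 1×(+1.85) = -0.560.
E° = -0.560 / 2 = -0.280 V.

-0.280 V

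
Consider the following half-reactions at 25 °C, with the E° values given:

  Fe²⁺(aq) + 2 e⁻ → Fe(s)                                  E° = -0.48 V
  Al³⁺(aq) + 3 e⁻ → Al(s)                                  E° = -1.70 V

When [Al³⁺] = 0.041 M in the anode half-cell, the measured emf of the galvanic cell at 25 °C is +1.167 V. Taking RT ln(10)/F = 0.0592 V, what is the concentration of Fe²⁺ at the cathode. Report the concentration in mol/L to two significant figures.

Fe²⁺/Fe is the cathode, Al³⁺/Al the anode: E°cell = +1.22 V, n = 6.
Overall reaction: 3 Fe²⁺(aq) + 2 Al(s) → 3 Fe(s) + 2 Al³⁺(aq); Q = [Al³⁺]^2/[Fe²⁺]^3.
From E = E° − (0.0592/n) log Q: log Q = (E° − E)·n/0.0592 = (+1.22 − (+1.167))·6/0.0592 = 5.3716.
So 3·log[Fe²⁺] = 2·log(0.041) − log Q = -2.7744 − (5.3716) = -8.1460; log[Fe²⁺] = -8.1460 / 3 = -2.7153; [Fe²⁺] = 10^(-2.7153) ≈ 0.0019 M.

0.0019 M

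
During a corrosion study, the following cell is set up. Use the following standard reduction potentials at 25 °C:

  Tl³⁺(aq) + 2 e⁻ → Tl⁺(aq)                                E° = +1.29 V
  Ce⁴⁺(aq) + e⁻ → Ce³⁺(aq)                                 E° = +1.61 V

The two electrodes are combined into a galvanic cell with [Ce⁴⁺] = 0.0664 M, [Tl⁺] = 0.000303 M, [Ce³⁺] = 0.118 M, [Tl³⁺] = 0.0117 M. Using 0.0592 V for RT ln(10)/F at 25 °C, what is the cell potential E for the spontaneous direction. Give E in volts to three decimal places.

Ce⁴⁺/Ce³⁺ is the cathode (higher E°), Tl³⁺/Tl⁺ the anode: E°cell = +1.61 − (+1.29) = +0.32 V, n = 2.
Overall: 2 Ce⁴⁺(aq) + Tl⁺(aq) → 2 Ce³⁺(aq) + Tl³⁺(aq)
Q = [Ce³⁺]^2·[Tl³⁺] / ([Ce⁴⁺]^2·[Tl⁺]); log Q = 2.086.
E = E° − (0.0592/n) log Q = +0.32 − (0.0592/2)(2.086) = +0.258 V.

+0.258 V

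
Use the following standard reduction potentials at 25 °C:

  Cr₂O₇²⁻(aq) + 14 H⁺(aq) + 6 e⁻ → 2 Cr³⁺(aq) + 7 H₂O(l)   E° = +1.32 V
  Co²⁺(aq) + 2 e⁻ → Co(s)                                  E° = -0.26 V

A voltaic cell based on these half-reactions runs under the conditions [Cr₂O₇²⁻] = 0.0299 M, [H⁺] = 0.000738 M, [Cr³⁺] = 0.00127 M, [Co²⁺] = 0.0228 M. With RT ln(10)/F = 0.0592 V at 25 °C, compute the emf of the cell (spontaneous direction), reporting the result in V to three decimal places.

Cr₂O₇²⁻/Cr³⁺ is the cathode (higher E°), Co²⁺/Co the anode: E°cell = +1.32 − (-0.26) = +1.58 V, n = 6.
Overall: Cr₂O₇²⁻(aq) + 14 H⁺(aq) + 3 Co(s) → 2 Cr³⁺(aq) + 7 H₂O(l) + 3 Co²⁺(aq)
Q = [Cr³⁺]^2·[Co²⁺]^3 / ([Cr₂O₇²⁻]·[H⁺]^14); log Q = 34.653.
E = E° − (0.0592/n) log Q = +1.58 − (0.0592/6)(34.653) = +1.238 V.

+1.238 V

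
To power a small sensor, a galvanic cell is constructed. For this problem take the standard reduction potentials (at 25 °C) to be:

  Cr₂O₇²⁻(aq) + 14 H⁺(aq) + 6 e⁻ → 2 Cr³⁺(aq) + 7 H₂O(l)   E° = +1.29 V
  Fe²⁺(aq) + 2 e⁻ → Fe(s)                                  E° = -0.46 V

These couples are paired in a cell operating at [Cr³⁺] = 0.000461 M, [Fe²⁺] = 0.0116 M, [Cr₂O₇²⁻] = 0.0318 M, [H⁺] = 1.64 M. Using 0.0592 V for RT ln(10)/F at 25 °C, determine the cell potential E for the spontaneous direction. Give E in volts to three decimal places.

Cr₂O₇²⁻/Cr³⁺ is the cathode (higher E°), Fe²⁺/Fe the anode: E°cell = +1.29 − (-0.46) = +1.75 V, n = 6.
Overall: Cr₂O₇²⁻(aq) + 14 H⁺(aq) + 3 Fe(s) → 2 Cr³⁺(aq) + 7 H₂O(l) + 3 Fe²⁺(aq)
Q = [Cr³⁺]^2·[Fe²⁺]^3 / ([Cr₂O₇²⁻]·[H⁺]^14); log Q = -13.989.
E = E° − (0.0592/n) log Q = +1.75 − (0.0592/6)(-13.989) = +1.888 V.

+1.888 V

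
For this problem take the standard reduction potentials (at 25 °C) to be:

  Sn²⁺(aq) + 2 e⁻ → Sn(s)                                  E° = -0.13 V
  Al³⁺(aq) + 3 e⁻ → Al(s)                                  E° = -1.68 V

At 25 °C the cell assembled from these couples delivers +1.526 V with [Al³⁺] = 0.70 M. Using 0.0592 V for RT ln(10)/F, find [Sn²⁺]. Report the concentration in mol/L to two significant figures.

Sn²⁺/Sn is the cathode, Al³⁺/Al the anode: E°cell = +1.55 V, n = 6.
Overall reaction: 3 Sn²⁺(aq) + 2 Al(s) → 3 Sn(s) + 2 Al³⁺(aq); Q = [Al³⁺]^2/[Sn²⁺]^3.
From E = E° − (0.0592/n) log Q: log Q = (E° − E)·n/0.0592 = (+1.55 − (+1.526))·6/0.0592 = 2.4324.
So 3·log[Sn²⁺] = 2·log(0.7) − log Q = -0.3098 − (2.4324) = -2.7422; log[Sn²⁺] = -2.7422 / 3 = -0.9141; [Sn²⁺] = 10^(-0.9141) ≈ 0.12 M.

0.12 M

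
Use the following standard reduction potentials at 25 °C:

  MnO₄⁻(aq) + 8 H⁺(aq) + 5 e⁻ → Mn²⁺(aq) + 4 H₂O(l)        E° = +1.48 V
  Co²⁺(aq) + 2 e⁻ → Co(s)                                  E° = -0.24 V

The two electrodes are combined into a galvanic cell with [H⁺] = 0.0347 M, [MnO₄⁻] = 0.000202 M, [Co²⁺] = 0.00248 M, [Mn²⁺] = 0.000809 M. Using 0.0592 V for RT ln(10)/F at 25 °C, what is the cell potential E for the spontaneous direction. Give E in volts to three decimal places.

MnO₄⁻/Mn²⁺ is the cathode (higher E°), Co²⁺/Co the anode: E°cell = +1.48 − (-0.24) = +1.72 V, n = 10.
Overall: 2 MnO₄⁻(aq) + 16 H⁺(aq) + 5 Co(s) → 2 Mn²⁺(aq) + 8 H₂O(l) + 5 Co²⁺(aq)
Q = [Mn²⁺]^2·[Co²⁺]^5 / ([MnO₄⁻]^2·[H⁺]^16); log Q = 11.532.
E = E° − (0.0592/n) log Q = +1.72 − (0.0592/10)(11.532) = +1.652 V.

+1.652 V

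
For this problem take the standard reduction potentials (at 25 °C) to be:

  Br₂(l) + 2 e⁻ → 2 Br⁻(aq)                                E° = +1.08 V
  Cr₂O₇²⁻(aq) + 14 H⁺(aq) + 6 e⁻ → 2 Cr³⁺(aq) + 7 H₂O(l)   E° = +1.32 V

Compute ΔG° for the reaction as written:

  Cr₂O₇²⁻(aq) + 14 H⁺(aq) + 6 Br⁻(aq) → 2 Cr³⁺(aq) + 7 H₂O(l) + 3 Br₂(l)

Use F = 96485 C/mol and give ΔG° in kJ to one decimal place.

As written, Cr₂O₇²⁻/Cr³⁺ is reduced (cathode) and Br₂/Br⁻ is oxidised (anode), so E°cell = (+1.32) − (+1.08) = +0.24 V.
Balancing electrons gives n = 6.
ΔG° = −nFE° = −(6)(96485)(+0.24) = -138,938 J = -138.9 kJ.

-138.9 kJ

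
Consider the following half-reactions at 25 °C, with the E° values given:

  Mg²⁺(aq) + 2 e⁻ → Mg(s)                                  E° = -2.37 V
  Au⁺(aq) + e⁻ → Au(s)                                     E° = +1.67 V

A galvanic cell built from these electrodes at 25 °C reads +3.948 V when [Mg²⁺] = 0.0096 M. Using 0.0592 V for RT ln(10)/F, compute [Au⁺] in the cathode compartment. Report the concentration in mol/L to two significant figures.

0.0027 M

Au⁺/Au is the cathode, Mg²⁺/Mg the anode: E°cell = +4.04 V, n = 2.
Overall reaction: 2 Au⁺(aq) + Mg(s) → 2 Au(s) + Mg²⁺(aq); Q = [Mg²⁺]^1/[Au⁺]^2.
From E = E° − (0.0592/n) log Q: log Q = (E° − E)·n/0.0592 = (+4.04 − (+3.948))·2/0.0592 = 3.1081.
So 2·log[Au⁺] = 1·log(0.0096) − log Q = -2.0177 − (3.1081) = -5.1258; log[Au⁺] = -5.1258 / 2 = -2.5629; [Au⁺] = 10^(-2.5629) ≈ 0.0027 M.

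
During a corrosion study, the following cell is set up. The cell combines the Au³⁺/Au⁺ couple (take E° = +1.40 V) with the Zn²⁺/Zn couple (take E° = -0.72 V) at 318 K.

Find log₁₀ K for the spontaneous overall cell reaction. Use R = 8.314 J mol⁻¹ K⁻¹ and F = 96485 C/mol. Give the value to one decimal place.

Cathode: Au³⁺/Au⁺; anode: Zn²⁺/Zn. E°cell = (+1.40) − (-0.72) = +2.12 V, with n = 2.
ΔG° = −nFE° = −RT ln K, so ln K = nFE°/(RT) = (2)(96485)(+2.12) / ((8.314)(318)) = 154.735.
log₁₀ K = 154.735 / ln 10 = 67.2.

67.2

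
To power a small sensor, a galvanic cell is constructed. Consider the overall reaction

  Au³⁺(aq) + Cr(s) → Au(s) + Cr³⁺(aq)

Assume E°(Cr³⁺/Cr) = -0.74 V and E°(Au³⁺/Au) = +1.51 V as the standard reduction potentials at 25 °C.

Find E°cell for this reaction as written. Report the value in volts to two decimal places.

+2.25 V

The Au³⁺/Au couple has the higher reduction potential, so it is the cathode; Cr³⁺/Cr is oxidised at the anode.
E°cell = E°(cathode) − E°(anode) = (+1.51) − (-0.74) = +2.25 V.
Since E°cell > 0, the reaction is spontaneous under standard conditions.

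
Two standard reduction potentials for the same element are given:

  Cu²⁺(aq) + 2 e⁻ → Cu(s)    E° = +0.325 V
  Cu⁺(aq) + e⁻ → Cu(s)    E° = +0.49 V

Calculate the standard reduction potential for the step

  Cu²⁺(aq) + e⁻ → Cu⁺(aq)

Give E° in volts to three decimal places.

+0.160 V

Sequential free energies add, so n₃E°₃ = n₁E°₁ + n₂E°₂.
With n₃ = 2, and the known step contributing 1×(+0.49) V, the unknown satisfies 1·E° = 2×(+0.325) − 1×(+0.49) = +0.160.
E° = +0.160 / 1 = +0.160 V.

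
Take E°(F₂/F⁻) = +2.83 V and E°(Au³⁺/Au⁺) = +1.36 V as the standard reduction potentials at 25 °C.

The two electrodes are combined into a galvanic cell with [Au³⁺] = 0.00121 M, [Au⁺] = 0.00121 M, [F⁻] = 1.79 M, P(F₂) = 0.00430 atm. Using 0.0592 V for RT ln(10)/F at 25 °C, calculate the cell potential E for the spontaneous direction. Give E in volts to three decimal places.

F₂/F⁻ is the cathode (higher E°), Au³⁺/Au⁺ the anode: E°cell = +2.83 − (+1.36) = +1.47 V, n = 2.
Overall: F₂(g) + Au⁺(aq) → 2 F⁻(aq) + Au³⁺(aq)
Q = [F⁻]^2·[Au³⁺] / (P(F₂)·[Au⁺]); log Q = 2.872.
E = E° − (0.0592/n) log Q = +1.47 − (0.0592/2)(2.872) = +1.385 V.

+1.385 V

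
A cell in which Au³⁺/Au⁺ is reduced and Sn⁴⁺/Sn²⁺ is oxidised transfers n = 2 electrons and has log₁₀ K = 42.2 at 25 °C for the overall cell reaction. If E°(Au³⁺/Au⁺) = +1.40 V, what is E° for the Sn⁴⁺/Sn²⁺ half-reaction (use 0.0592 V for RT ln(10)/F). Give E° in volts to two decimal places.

E°cell = (0.0592/n)·log K = (0.0592/2)(42.2) = +1.249 V.
Since Au³⁺/Au⁺ is the cathode and Sn⁴⁺/Sn²⁺ the anode, E°cell = E°(Au³⁺/Au⁺) − E°(Sn⁴⁺/Sn²⁺).
So E°(Sn⁴⁺/Sn²⁺) = E°(Au³⁺/Au⁺) − E°cell = (+1.40) − (+1.249) = +0.15 V.

+0.15 V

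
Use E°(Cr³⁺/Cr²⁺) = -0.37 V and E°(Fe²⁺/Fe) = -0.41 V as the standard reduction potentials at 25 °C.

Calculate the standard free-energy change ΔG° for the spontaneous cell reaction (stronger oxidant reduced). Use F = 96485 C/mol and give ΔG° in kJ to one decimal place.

-7.7 kJ

Cr³⁺/Cr²⁺ (E° = -0.37 V) is the cathode; Fe²⁺/Fe (E° = -0.41 V) is the anode, so E°cell = +0.04 V.
Balancing electrons gives n = 2 (lcm of 1 and 2).
ΔG° = −nFE° = −(2)(96485)(+0.04) = -7,719 J = -7.7 kJ.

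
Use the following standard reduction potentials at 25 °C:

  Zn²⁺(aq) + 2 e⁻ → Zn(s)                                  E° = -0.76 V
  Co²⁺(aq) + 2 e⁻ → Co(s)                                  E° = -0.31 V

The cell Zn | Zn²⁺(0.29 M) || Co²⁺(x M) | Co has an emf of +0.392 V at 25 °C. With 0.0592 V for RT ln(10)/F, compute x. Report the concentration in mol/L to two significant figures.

Co²⁺/Co is the cathode, Zn²⁺/Zn the anode: E°cell = +0.45 V, n = 2.
Overall reaction: Co²⁺(aq) + Zn(s) → Co(s) + Zn²⁺(aq); Q = [Zn²⁺]^1/[Co²⁺]^1.
From E = E° − (0.0592/n) log Q: log Q = (E° − E)·n/0.0592 = (+0.45 − (+0.392))·2/0.0592 = 1.9595.
So 1·log[Co²⁺] = 1·log(0.29) − log Q = -0.5376 − (1.9595) = -2.4971; [Co²⁺] = 10^(-2.4971) ≈ 0.0032 M.

0.0032 M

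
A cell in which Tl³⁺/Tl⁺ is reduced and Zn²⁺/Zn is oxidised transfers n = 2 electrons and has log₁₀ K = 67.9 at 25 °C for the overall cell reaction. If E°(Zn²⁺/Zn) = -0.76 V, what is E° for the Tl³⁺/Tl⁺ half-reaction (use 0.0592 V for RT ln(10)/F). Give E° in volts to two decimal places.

E°cell = (0.0592/n)·log K = (0.0592/2)(67.9) = +2.010 V.
Since Tl³⁺/Tl⁺ is the cathode and Zn²⁺/Zn the anode, E°cell = E°(Tl³⁺/Tl⁺) − E°(Zn²⁺/Zn).
So E°(Tl³⁺/Tl⁺) = E°cell + E°(Zn²⁺/Zn) = +2.010 + (-0.76) = +1.25 V.

+1.25 V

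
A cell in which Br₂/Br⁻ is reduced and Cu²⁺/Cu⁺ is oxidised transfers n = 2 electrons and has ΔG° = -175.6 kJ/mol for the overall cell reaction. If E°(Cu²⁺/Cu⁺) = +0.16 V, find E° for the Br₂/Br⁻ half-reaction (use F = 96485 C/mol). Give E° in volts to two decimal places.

+1.07 V

E°cell = −ΔG°/(nF) = −(-175.6×10³)/((2)(96485)) = +0.910 V.
Since Br₂/Br⁻ is the cathode and Cu²⁺/Cu⁺ the anode, E°cell = E°(Br₂/Br⁻) − E°(Cu²⁺/Cu⁺).
So E°(Br₂/Br⁻) = E°cell + E°(Cu²⁺/Cu⁺) = +0.910 + (+0.16) = +1.07 V.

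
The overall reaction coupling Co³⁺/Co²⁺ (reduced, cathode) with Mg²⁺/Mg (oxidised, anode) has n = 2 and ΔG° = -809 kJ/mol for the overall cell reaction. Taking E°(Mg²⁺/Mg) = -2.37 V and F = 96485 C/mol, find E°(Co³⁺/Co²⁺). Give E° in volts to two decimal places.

E°cell = −ΔG°/(nF) = −(-809×10³)/((2)(96485)) = +4.192 V.
Since Co³⁺/Co²⁺ is the cathode and Mg²⁺/Mg the anode, E°cell = E°(Co³⁺/Co²⁺) − E°(Mg²⁺/Mg).
So E°(Co³⁺/Co²⁺) = E°cell + E°(Mg²⁺/Mg) = +4.192 + (-2.37) = +1.82 V.

+1.82 V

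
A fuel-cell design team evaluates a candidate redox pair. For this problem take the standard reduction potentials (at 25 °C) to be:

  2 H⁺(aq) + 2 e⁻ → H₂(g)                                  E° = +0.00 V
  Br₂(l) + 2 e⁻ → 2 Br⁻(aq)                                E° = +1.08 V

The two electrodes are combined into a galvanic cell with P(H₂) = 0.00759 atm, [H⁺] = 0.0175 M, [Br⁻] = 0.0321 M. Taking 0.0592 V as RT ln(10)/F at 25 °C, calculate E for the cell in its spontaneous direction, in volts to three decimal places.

+1.210 V

Br₂/Br⁻ is the cathode (higher E°), H⁺/H₂ the anode: E°cell = +1.08 − (+0.00) = +1.08 V, n = 2.
Overall: Br₂(l) + H₂(g) → 2 Br⁻(aq) + 2 H⁺(aq)
Q = [Br⁻]^2·[H⁺]^2 / (P(H₂)); log Q = -4.381.
E = E° − (0.0592/n) log Q = +1.08 − (0.0592/2)(-4.381) = +1.210 V.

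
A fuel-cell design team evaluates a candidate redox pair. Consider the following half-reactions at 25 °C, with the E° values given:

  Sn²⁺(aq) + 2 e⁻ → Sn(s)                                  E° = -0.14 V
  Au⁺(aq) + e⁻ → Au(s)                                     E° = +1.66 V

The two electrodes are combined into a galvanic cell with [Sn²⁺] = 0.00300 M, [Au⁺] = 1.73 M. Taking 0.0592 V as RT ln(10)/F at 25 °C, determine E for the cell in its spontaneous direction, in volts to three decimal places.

+1.889 V

Au⁺/Au is the cathode (higher E°), Sn²⁺/Sn the anode: E°cell = +1.66 − (-0.14) = +1.80 V, n = 2.
Overall: 2 Au⁺(aq) + Sn(s) → 2 Au(s) + Sn²⁺(aq)
Q = [Sn²⁺] / ([Au⁺]^2); log Q = -2.999.
E = E° − (0.0592/n) log Q = +1.80 − (0.0592/2)(-2.999) = +1.889 V.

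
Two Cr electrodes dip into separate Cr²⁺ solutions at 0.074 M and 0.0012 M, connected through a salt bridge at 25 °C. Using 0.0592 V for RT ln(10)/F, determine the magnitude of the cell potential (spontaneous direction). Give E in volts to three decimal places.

For a concentration cell E°cell = 0. The 0.074 M side is the cathode (reduction is favoured where [Cr²⁺] is higher).
With n = 2, E = −(0.0592/2) log([Cr²⁺]ₐₙ/[Cr²⁺]꜀ₐₜ) = −(0.0592/2) log(0.0012/0.074) = −(0.0592/2)(-1.790) = +0.053 V.

+0.053 V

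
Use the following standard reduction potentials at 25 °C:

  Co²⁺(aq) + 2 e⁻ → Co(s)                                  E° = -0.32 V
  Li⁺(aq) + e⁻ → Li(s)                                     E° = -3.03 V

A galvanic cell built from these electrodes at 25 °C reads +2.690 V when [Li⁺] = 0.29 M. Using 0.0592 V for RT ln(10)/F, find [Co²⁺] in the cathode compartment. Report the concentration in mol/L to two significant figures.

Co²⁺/Co is the cathode, Li⁺/Li the anode: E°cell = +2.71 V, n = 2.
Overall reaction: Co²⁺(aq) + 2 Li(s) → Co(s) + 2 Li⁺(aq); Q = [Li⁺]^2/[Co²⁺]^1.
From E = E° − (0.0592/n) log Q: log Q = (E° − E)·n/0.0592 = (+2.71 − (+2.690))·2/0.0592 = 0.6757.
So 1·log[Co²⁺] = 2·log(0.29) − log Q = -1.0752 − (0.6757) = -1.7509; [Co²⁺] = 10^(-1.7509) ≈ 0.018 M.

0.018 M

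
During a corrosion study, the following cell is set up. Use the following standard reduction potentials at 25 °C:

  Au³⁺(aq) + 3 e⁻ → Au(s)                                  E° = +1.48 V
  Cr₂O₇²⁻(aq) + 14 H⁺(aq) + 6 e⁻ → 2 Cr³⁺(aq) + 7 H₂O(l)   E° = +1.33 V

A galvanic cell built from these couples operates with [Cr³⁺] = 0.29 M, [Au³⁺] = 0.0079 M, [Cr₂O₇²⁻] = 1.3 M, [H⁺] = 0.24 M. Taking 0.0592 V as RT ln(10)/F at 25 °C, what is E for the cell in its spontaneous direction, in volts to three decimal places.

Au³⁺/Au is the cathode (higher E°), Cr₂O₇²⁻/Cr³⁺ the anode: E°cell = +1.48 − (+1.33) = +0.15 V, n = 6.
Overall: 2 Au³⁺(aq) + 2 Cr³⁺(aq) + 7 H₂O(l) → 2 Au(s) + Cr₂O₇²⁻(aq) + 14 H⁺(aq)
Q = [Cr₂O₇²⁻]·[H⁺]^14 / ([Au³⁺]^2·[Cr³⁺]^2); log Q = -3.283.
E = E° − (0.0592/n) log Q = +0.15 − (0.0592/6)(-3.283) = +0.182 V.

+0.182 V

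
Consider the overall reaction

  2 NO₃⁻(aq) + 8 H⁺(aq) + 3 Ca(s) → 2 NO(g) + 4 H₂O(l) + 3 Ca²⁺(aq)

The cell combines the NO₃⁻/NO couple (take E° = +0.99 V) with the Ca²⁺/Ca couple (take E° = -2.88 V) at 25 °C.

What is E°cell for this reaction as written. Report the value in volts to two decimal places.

The NO₃⁻/NO couple has the higher reduction potential, so it is the cathode; Ca²⁺/Ca is oxidised at the anode.
E°cell = E°(cathode) − E°(anode) = (+0.99) − (-2.88) = +3.87 V.
Since E°cell > 0, the reaction is spontaneous under standard conditions.

+3.87 V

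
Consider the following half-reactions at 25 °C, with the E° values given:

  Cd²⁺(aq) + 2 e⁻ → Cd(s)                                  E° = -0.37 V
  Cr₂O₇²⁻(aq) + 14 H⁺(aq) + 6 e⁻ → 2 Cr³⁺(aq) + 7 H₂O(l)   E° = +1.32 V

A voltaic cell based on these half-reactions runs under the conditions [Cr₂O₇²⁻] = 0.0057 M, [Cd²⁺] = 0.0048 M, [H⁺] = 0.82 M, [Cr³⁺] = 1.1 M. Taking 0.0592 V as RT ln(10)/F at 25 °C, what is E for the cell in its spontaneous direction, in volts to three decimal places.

+1.724 V

Cr₂O₇²⁻/Cr³⁺ is the cathode (higher E°), Cd²⁺/Cd the anode: E°cell = +1.32 − (-0.37) = +1.69 V, n = 6.
Overall: Cr₂O₇²⁻(aq) + 14 H⁺(aq) + 3 Cd(s) → 2 Cr³⁺(aq) + 7 H₂O(l) + 3 Cd²⁺(aq)
Q = [Cr³⁺]^2·[Cd²⁺]^3 / ([Cr₂O₇²⁻]·[H⁺]^14); log Q = -3.423.
E = E° − (0.0592/n) log Q = +1.69 − (0.0592/6)(-3.423) = +1.724 V.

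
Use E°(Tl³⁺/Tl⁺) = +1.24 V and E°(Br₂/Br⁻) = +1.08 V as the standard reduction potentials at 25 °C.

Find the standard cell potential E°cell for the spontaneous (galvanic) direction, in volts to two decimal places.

+0.16 V

The Tl³⁺/Tl⁺ couple has the higher reduction potential, so it is the cathode; Br₂/Br⁻ is oxidised at the anode.
E°cell = E°(cathode) − E°(anode) = (+1.24) − (+1.08) = +0.16 V.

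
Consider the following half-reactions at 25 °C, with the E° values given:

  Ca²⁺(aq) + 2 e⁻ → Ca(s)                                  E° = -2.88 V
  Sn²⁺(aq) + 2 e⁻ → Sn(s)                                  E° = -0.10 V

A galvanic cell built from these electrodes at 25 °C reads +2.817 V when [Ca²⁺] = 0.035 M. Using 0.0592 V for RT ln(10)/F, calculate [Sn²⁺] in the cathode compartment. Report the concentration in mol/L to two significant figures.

Sn²⁺/Sn is the cathode, Ca²⁺/Ca the anode: E°cell = +2.78 V, n = 2.
Overall reaction: Sn²⁺(aq) + Ca(s) → Sn(s) + Ca²⁺(aq); Q = [Ca²⁺]^1/[Sn²⁺]^1.
From E = E° − (0.0592/n) log Q: log Q = (E° − E)·n/0.0592 = (+2.78 − (+2.817))·2/0.0592 = -1.2500.
So 1·log[Sn²⁺] = 1·log(0.035) − log Q = -1.4559 − (-1.2500) = -0.2059; [Sn²⁺] = 10^(-0.2059) ≈ 0.62 M.

0.62 M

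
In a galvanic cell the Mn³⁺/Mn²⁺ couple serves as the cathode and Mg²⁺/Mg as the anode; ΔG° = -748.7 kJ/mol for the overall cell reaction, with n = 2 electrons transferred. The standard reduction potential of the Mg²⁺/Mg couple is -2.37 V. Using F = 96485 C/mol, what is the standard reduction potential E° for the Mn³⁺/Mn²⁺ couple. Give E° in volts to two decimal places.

+1.51 V

E°cell = −ΔG°/(nF) = −(-748.7×10³)/((2)(96485)) = +3.880 V.
Since Mn³⁺/Mn²⁺ is the cathode and Mg²⁺/Mg the anode, E°cell = E°(Mn³⁺/Mn²⁺) − E°(Mg²⁺/Mg).
So E°(Mn³⁺/Mn²⁺) = E°cell + E°(Mg²⁺/Mg) = +3.880 + (-2.37) = +1.51 V.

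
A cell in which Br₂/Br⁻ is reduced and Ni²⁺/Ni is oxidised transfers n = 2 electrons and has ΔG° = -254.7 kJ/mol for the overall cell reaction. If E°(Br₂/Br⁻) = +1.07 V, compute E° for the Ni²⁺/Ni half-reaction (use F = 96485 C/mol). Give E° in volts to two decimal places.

-0.25 V

E°cell = −ΔG°/(nF) = −(-254.7×10³)/((2)(96485)) = +1.320 V.
Since Br₂/Br⁻ is the cathode and Ni²⁺/Ni the anode, E°cell = E°(Br₂/Br⁻) − E°(Ni²⁺/Ni).
So E°(Ni²⁺/Ni) = E°(Br₂/Br⁻) − E°cell = (+1.07) − (+1.320) = -0.25 V.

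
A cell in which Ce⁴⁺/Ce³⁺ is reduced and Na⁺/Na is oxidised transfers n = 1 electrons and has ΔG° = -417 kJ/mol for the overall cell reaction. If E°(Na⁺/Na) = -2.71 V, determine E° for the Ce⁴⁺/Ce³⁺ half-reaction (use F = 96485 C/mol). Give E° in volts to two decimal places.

E°cell = −ΔG°/(nF) = −(-417×10³)/((1)(96485)) = +4.322 V.
Since Ce⁴⁺/Ce³⁺ is the cathode and Na⁺/Na the anode, E°cell = E°(Ce⁴⁺/Ce³⁺) − E°(Na⁺/Na).
So E°(Ce⁴⁺/Ce³⁺) = E°cell + E°(Na⁺/Na) = +4.322 + (-2.71) = +1.61 V.

+1.61 V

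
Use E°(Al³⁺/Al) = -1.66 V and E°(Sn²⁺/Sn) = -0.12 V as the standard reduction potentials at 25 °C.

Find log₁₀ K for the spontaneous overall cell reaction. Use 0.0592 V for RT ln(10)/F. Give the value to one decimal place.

Cathode: Sn²⁺/Sn; anode: Al³⁺/Al. E°cell = +1.54 V, n = 6.
log K = nE°cell / 0.0592 = (6)(+1.54) / 0.0592 = 156.1.

156.1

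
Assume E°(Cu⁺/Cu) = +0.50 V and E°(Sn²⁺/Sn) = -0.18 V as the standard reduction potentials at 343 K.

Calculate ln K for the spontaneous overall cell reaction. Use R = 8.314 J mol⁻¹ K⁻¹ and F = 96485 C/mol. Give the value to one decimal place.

Cathode: Cu⁺/Cu; anode: Sn²⁺/Sn. E°cell = (+0.50) − (-0.18) = +0.68 V, with n = 2.
ΔG° = −nFE° = −RT ln K, so ln K = nFE°/(RT) = (2)(96485)(+0.68) / ((8.314)(343)) = 46.014.

46.0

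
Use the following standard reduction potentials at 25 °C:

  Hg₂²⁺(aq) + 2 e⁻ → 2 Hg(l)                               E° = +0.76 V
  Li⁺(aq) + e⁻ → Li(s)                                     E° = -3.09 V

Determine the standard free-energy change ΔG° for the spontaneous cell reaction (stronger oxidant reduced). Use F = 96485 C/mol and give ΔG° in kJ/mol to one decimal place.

Hg₂²⁺/Hg (E° = +0.76 V) is the cathode; Li⁺/Li (E° = -3.09 V) is the anode, so E°cell = +3.85 V.
Balancing electrons gives n = 2 (lcm of 2 and 1).
ΔG° = −nFE° = −(2)(96485)(+3.85) = -742,934 J = -742.9 kJ/mol.

-742.9 kJ/mol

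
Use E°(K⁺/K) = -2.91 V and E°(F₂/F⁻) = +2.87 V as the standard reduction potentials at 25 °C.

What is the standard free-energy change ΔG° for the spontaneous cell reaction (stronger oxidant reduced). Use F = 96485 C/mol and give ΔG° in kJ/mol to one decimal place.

-1115.4 kJ/mol

F₂/F⁻ (E° = +2.87 V) is the cathode; K⁺/K (E° = -2.91 V) is the anode, so E°cell = +5.78 V.
Balancing electrons gives n = 2 (lcm of 2 and 1).
ΔG° = −nFE° = −(2)(96485)(+5.78) = -1,115,367 J = -1115.4 kJ/mol.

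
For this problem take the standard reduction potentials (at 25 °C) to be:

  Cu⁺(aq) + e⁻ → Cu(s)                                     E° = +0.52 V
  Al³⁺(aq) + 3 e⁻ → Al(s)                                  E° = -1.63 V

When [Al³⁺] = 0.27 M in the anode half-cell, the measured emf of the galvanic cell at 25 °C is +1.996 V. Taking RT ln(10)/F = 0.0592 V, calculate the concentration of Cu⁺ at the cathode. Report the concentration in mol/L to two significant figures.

Cu⁺/Cu is the cathode, Al³⁺/Al the anode: E°cell = +2.15 V, n = 3.
Overall reaction: 3 Cu⁺(aq) + Al(s) → 3 Cu(s) + Al³⁺(aq); Q = [Al³⁺]^1/[Cu⁺]^3.
From E = E° − (0.0592/n) log Q: log Q = (E° − E)·n/0.0592 = (+2.15 − (+1.996))·3/0.0592 = 7.8041.
So 3·log[Cu⁺] = 1·log(0.27) − log Q = -0.5686 − (7.8041) = -8.3727; log[Cu⁺] = -8.3727 / 3 = -2.7909; [Cu⁺] = 10^(-2.7909) ≈ 0.0016 M.

0.0016 M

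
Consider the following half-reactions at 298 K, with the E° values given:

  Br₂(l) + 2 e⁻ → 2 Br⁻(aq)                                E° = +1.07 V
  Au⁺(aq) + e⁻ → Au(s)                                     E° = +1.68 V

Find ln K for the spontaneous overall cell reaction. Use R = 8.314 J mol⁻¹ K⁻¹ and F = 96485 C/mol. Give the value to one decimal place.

47.5

Cathode: Au⁺/Au; anode: Br₂/Br⁻. E°cell = (+1.68) − (+1.07) = +0.61 V, with n = 2.
ΔG° = −nFE° = −RT ln K, so ln K = nFE°/(RT) = (2)(96485)(+0.61) / ((8.314)(298)) = 47.511.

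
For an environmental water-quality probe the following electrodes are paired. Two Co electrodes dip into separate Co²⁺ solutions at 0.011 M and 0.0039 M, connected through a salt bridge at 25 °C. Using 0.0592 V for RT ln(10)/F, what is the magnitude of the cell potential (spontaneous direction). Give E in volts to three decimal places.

For a concentration cell E°cell = 0. The 0.011 M side is the cathode (reduction is favoured where [Co²⁺] is higher).
With n = 2, E = −(0.0592/2) log([Co²⁺]ₐₙ/[Co²⁺]꜀ₐₜ) = −(0.0592/2) log(0.0039/0.011) = −(0.0592/2)(-0.450) = +0.013 V.

+0.013 V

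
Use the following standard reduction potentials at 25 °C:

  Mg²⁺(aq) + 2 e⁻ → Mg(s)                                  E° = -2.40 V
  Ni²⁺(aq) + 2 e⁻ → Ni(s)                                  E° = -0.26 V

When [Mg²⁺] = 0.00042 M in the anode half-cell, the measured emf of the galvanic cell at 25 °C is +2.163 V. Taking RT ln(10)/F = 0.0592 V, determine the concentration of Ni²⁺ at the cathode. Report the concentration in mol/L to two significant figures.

Ni²⁺/Ni is the cathode, Mg²⁺/Mg the anode: E°cell = +2.14 V, n = 2.
Overall reaction: Ni²⁺(aq) + Mg(s) → Ni(s) + Mg²⁺(aq); Q = [Mg²⁺]^1/[Ni²⁺]^1.
From E = E° − (0.0592/n) log Q: log Q = (E° − E)·n/0.0592 = (+2.14 − (+2.163))·2/0.0592 = -0.7770.
So 1·log[Ni²⁺] = 1·log(0.00042) − log Q = -3.3768 − (-0.7770) = -2.5998; [Ni²⁺] = 10^(-2.5998) ≈ 0.0025 M.

0.0025 M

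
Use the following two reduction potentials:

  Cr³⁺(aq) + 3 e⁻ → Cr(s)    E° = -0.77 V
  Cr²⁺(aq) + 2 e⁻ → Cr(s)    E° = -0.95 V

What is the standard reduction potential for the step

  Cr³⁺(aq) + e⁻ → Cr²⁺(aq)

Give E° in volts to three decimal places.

Sequential free energies add, so n₃E°₃ = n₁E°₁ + n₂E°₂.
With n₃ = 3, and the known step contributing 2×(-0.95) V, the unknown satisfies 1·E° = 3×(-0.77) − 2×(-0.95) = -0.410.
E° = -0.410 / 1 = -0.410 V.

-0.410 V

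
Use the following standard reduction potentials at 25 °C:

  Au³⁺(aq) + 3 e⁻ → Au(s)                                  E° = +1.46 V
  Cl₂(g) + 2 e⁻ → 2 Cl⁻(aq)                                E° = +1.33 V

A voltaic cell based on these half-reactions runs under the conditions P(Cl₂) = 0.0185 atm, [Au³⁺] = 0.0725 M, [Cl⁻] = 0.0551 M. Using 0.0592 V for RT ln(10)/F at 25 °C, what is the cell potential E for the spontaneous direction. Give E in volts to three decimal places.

+0.084 V

Au³⁺/Au is the cathode (higher E°), Cl₂/Cl⁻ the anode: E°cell = +1.46 − (+1.33) = +0.13 V, n = 6.
Overall: 2 Au³⁺(aq) + 6 Cl⁻(aq) → 2 Au(s) + 3 Cl₂(g)
Q = P(Cl₂)^3 / ([Au³⁺]^2·[Cl⁻]^6); log Q = 4.634.
E = E° − (0.0592/n) log Q = +0.13 − (0.0592/6)(4.634) = +0.084 V.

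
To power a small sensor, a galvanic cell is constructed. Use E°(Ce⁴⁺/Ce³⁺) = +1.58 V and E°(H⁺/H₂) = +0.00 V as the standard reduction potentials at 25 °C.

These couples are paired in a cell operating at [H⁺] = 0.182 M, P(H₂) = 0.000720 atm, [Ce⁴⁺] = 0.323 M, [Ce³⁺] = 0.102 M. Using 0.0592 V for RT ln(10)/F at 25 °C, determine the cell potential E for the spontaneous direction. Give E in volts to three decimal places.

Ce⁴⁺/Ce³⁺ is the cathode (higher E°), H⁺/H₂ the anode: E°cell = +1.58 − (+0.00) = +1.58 V, n = 2.
Overall: 2 Ce⁴⁺(aq) + H₂(g) → 2 Ce³⁺(aq) + 2 H⁺(aq)
Q = [Ce³⁺]^2·[H⁺]^2 / ([Ce⁴⁺]^2·P(H₂)); log Q = 0.662.
E = E° − (0.0592/n) log Q = +1.58 − (0.0592/2)(0.662) = +1.560 V.

+1.560 V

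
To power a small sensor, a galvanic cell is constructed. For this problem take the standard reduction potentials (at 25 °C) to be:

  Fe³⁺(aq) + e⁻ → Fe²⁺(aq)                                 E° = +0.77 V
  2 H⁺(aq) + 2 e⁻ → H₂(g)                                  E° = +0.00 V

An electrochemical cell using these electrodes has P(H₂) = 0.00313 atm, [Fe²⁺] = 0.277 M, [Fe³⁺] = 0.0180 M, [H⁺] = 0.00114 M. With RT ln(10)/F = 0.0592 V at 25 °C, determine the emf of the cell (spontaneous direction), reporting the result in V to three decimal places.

+0.800 V

Fe³⁺/Fe²⁺ is the cathode (higher E°), H⁺/H₂ the anode: E°cell = +0.77 − (+0.00) = +0.77 V, n = 2.
Overall: 2 Fe³⁺(aq) + H₂(g) → 2 Fe²⁺(aq) + 2 H⁺(aq)
Q = [Fe²⁺]^2·[H⁺]^2 / ([Fe³⁺]^2·P(H₂)); log Q = -1.007.
E = E° − (0.0592/n) log Q = +0.77 − (0.0592/2)(-1.007) = +0.800 V.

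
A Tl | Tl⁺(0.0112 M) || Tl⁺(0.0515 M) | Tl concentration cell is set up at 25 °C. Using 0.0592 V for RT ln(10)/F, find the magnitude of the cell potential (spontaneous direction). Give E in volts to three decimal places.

For a concentration cell E°cell = 0. The 0.0515 M side is the cathode (reduction is favoured where [Tl⁺] is higher).
With n = 1, E = −(0.0592/1) log([Tl⁺]ₐₙ/[Tl⁺]꜀ₐₜ) = −(0.0592/1) log(0.0112/0.0515) = −(0.0592/1)(-0.663) = +0.039 V.

+0.039 V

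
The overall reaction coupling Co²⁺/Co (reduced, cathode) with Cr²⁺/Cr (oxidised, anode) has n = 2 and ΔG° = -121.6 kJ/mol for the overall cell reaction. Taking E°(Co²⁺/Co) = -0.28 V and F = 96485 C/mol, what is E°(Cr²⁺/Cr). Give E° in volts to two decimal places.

E°cell = −ΔG°/(nF) = −(-121.6×10³)/((2)(96485)) = +0.630 V.
Since Co²⁺/Co is the cathode and Cr²⁺/Cr the anode, E°cell = E°(Co²⁺/Co) − E°(Cr²⁺/Cr).
So E°(Cr²⁺/Cr) = E°(Co²⁺/Co) − E°cell = (-0.28) − (+0.630) = -0.91 V.

-0.91 V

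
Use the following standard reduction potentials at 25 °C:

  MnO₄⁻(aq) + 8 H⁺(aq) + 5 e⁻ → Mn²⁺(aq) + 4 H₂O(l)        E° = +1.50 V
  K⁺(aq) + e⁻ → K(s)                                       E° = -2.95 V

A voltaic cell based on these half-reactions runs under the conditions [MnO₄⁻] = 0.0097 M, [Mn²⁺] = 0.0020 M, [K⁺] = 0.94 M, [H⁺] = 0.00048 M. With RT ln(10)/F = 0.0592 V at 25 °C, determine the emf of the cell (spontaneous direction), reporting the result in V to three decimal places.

MnO₄⁻/Mn²⁺ is the cathode (higher E°), K⁺/K the anode: E°cell = +1.50 − (-2.95) = +4.45 V, n = 5.
Overall: MnO₄⁻(aq) + 8 H⁺(aq) + 5 K(s) → Mn²⁺(aq) + 4 H₂O(l) + 5 K⁺(aq)
Q = [Mn²⁺]·[K⁺]^5 / ([MnO₄⁻]·[H⁺]^8); log Q = 25.730.
E = E° − (0.0592/n) log Q = +4.45 − (0.0592/5)(25.730) = +4.145 V.

+4.145 V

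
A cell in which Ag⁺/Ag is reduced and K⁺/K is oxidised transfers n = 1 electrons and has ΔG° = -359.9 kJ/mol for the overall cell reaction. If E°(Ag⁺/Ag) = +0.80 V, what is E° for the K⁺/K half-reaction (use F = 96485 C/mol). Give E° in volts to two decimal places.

E°cell = −ΔG°/(nF) = −(-359.9×10³)/((1)(96485)) = +3.730 V.
Since Ag⁺/Ag is the cathode and K⁺/K the anode, E°cell = E°(Ag⁺/Ag) − E°(K⁺/K).
So E°(K⁺/K) = E°(Ag⁺/Ag) − E°cell = (+0.80) − (+3.730) = -2.93 V.

-2.93 V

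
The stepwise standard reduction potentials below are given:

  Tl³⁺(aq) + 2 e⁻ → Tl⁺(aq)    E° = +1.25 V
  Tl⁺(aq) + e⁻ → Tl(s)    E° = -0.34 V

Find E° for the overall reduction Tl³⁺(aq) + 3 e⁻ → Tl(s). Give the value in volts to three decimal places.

+0.720 V

Adding the free-energy changes (−nFE°) of the two steps gives −n₃FE°₃ = −n₁FE°₁ − n₂FE°₂.
E°₃ = (2×+1.25 + 1×-0.34) / 3 = (+2.160) / 3 = +0.720 V.
Simply averaging or adding the two E° values would be wrong; the electron-weighted sum is required.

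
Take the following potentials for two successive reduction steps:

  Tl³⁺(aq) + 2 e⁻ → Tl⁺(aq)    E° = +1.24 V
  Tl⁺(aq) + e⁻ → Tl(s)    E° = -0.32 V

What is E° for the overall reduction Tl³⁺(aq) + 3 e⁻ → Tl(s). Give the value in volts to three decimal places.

Standard free energies of sequential steps add: ΔG°₃ = ΔG°₁ + ΔG°₂, so n₃E°₃ = n₁E°₁ + n₂E°₂.
E°₃ = (2×+1.24 + 1×-0.32) / 3 = (+2.160) / 3 = +0.720 V.
Simply averaging or adding the two E° values would be wrong; the electron-weighted sum is required.

+0.720 V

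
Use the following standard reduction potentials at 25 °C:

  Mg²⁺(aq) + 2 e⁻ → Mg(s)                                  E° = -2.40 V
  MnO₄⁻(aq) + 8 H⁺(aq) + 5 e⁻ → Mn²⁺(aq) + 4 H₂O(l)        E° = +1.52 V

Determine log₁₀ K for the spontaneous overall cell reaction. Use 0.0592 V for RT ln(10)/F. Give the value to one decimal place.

662.2

Cathode: MnO₄⁻/Mn²⁺; anode: Mg²⁺/Mg. E°cell = +3.92 V, n = 10.
log K = nE°cell / 0.0592 = (10)(+3.92) / 0.0592 = 662.2.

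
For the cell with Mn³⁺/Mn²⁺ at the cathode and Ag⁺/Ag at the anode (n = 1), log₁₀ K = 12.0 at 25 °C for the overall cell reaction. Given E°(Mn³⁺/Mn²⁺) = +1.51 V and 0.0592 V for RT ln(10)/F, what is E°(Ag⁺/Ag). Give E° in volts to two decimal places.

E°cell = (0.0592/n)·log K = (0.0592/1)(12.0) = +0.710 V.
Since Mn³⁺/Mn²⁺ is the cathode and Ag⁺/Ag the anode, E°cell = E°(Mn³⁺/Mn²⁺) − E°(Ag⁺/Ag).
So E°(Ag⁺/Ag) = E°(Mn³⁺/Mn²⁺) − E°cell = (+1.51) − (+0.710) = +0.80 V.

+0.80 V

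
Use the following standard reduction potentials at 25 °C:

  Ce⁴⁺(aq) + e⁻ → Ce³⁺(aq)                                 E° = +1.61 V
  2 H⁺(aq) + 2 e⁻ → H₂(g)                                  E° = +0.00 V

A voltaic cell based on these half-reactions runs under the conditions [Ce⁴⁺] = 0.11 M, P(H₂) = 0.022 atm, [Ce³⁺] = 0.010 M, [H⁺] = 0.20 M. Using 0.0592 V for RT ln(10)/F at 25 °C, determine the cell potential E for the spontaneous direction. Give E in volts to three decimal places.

Ce⁴⁺/Ce³⁺ is the cathode (higher E°), H⁺/H₂ the anode: E°cell = +1.61 − (+0.00) = +1.61 V, n = 2.
Overall: 2 Ce⁴⁺(aq) + H₂(g) → 2 Ce³⁺(aq) + 2 H⁺(aq)
Q = [Ce³⁺]^2·[H⁺]^2 / ([Ce⁴⁺]^2·P(H₂)); log Q = -1.823.
E = E° − (0.0592/n) log Q = +1.61 − (0.0592/2)(-1.823) = +1.664 V.

+1.664 V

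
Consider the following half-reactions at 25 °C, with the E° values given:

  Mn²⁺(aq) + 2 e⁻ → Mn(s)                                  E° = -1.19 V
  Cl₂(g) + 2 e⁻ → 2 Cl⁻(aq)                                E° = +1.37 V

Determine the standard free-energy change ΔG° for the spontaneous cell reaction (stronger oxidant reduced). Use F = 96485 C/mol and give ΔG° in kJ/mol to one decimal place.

-494.0 kJ/mol

Cl₂/Cl⁻ (E° = +1.37 V) is the cathode; Mn²⁺/Mn (E° = -1.19 V) is the anode, so E°cell = +2.56 V.
Balancing electrons gives n = 2 (lcm of 2 and 2).
ΔG° = −nFE° = −(2)(96485)(+2.56) = -494,003 J = -494.0 kJ/mol.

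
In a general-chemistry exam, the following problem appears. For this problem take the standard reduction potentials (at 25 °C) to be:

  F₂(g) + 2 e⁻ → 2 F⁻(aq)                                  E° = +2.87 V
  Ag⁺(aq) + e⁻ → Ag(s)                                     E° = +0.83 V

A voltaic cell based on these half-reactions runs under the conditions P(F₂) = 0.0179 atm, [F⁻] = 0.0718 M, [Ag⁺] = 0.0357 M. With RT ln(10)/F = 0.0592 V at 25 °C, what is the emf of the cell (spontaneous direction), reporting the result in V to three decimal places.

F₂/F⁻ is the cathode (higher E°), Ag⁺/Ag the anode: E°cell = +2.87 − (+0.83) = +2.04 V, n = 2.
Overall: F₂(g) + 2 Ag(s) → 2 F⁻(aq) + 2 Ag⁺(aq)
Q = [F⁻]^2·[Ag⁺]^2 / (P(F₂)); log Q = -3.435.
E = E° − (0.0592/n) log Q = +2.04 − (0.0592/2)(-3.435) = +2.142 V.

+2.142 V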